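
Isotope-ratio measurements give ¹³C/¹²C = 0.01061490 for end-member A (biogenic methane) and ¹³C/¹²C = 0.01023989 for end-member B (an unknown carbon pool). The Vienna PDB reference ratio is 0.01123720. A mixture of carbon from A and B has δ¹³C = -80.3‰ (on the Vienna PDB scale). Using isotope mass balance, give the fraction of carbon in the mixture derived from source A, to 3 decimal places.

δ_A = (0.01061490/0.01123720 − 1)×1000 = (0.944621 − 1)×1000 = -55.379‰
δ_B = (0.01023989/0.01123720 − 1)×1000 = (0.911249 − 1)×1000 = -88.751‰
f_A = (δ_mix − δ_B)/(δ_A − δ_B) = (-80.3 − (-88.751))/(-55.379 − (-88.751))
f_A = 8.451 / 33.372 = 0.2532

0.253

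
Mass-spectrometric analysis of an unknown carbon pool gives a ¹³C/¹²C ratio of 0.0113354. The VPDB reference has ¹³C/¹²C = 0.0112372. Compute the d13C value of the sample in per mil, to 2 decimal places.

d13C = (R_sample / R_standard − 1) × 1000
R_sample / R_standard = 0.0113354 / 0.0112372 = 1.008739
d13C = (1.008739 − 1) × 1000 = 8.739 per mil

8.74 per mil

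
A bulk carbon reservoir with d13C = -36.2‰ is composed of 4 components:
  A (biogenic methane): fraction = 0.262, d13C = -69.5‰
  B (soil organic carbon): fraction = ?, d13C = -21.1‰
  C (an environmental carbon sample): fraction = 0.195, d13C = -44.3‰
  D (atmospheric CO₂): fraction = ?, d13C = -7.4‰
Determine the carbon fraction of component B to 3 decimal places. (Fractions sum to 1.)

0.389

Let f_B and f_D be the unknown fractions; fractions sum to 1 so f_B + f_D = 0.543.
Mass balance: Σ fᵢ·δᵢ = δ_bulk ⇒ f_B·(-21.1) + f_D·(-7.4) = -36.2 − (-26.848) = -9.353
Substitute f_D = 0.543 − f_B:
f_B·(-21.1 − -7.4) = -9.353 − 0.543×(-7.4) = -5.334
f_B = -5.334 / -13.7 = 0.3894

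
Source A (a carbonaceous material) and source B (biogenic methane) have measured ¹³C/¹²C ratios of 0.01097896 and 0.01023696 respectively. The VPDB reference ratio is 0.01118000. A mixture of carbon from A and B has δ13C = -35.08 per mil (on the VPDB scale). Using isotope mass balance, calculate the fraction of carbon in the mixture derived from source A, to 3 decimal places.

δ_A = (0.01097896/0.01118000 − 1)×1000 = (0.982018 − 1)×1000 = -17.982 per mil
δ_B = (0.01023696/0.01118000 − 1)×1000 = (0.915649 − 1)×1000 = -84.351 per mil
f_A = (δ_mix − δ_B)/(δ_A − δ_B) = (-35.08 − (-84.351))/(-17.982 − (-84.351))
f_A = 49.271 / 66.369 = 0.7424

0.742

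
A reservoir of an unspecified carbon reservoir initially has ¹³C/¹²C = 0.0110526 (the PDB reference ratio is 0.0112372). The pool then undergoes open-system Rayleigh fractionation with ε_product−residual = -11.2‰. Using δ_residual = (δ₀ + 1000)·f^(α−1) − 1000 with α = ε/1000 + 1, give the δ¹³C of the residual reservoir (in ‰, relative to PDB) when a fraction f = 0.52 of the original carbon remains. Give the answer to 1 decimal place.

δ₀ = (0.0110526/0.0112372 − 1)×1000 = (0.983572 − 1)×1000 = -16.428‰
α − 1 = ε/1000 = -0.0112
f^(α−1) = 0.52^(-0.0112) = 1.007351
δ_res = (-16.428 + 1000) × 1.007351 − 1000 = 990.803 − 1000 = -9.20‰

-9.2‰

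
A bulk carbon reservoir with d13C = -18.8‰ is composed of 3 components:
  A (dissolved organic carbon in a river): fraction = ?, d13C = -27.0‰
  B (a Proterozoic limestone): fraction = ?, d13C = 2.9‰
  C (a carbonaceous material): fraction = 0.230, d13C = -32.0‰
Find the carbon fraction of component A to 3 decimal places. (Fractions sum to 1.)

Let f_A and f_B be the unknown fractions; fractions sum to 1 so f_A + f_B = 0.770.
Mass balance: Σ fᵢ·δᵢ = δ_bulk ⇒ f_A·(-27.0) + f_B·(2.9) = -18.8 − (-7.360) = -11.440
Substitute f_B = 0.770 − f_A:
f_A·(-27.0 − 2.9) = -11.440 − 0.770×(2.9) = -13.673
f_A = -13.673 / -29.9 = 0.4573

0.457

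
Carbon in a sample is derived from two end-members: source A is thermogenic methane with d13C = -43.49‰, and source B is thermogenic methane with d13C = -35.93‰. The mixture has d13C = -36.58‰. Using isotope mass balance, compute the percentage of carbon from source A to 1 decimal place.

δ_mix = f_A·δ_A + (1 − f_A)·δ_B  ⇒  f_A = (δ_mix − δ_B)/(δ_A − δ_B)
f_A = (-36.58 − (-35.93)) / (-43.49 − (-35.93))
f_A = -0.65 / -7.56 = 0.0860

8.6%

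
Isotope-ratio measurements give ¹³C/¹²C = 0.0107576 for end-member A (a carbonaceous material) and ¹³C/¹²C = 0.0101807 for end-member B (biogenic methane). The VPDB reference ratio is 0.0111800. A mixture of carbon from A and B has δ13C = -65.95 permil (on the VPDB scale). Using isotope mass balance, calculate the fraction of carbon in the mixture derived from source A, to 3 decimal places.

0.454

δ_A = (0.0107576/0.0111800 − 1)×1000 = (0.962218 − 1)×1000 = -37.782 permil
δ_B = (0.0101807/0.0111800 − 1)×1000 = (0.910617 − 1)×1000 = -89.383 permil
f_A = (δ_mix − δ_B)/(δ_A − δ_B) = (-65.95 − (-89.383))/(-37.782 − (-89.383))
f_A = 23.433 / 51.601 = 0.4541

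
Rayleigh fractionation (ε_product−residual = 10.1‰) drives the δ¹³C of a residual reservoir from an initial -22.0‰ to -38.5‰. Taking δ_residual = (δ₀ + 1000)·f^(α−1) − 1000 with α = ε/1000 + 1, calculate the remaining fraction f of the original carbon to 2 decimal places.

α − 1 = ε/1000 = 0.0101
(δ_res + 1000)/(δ₀ + 1000) = (-38.5 + 1000)/(-22.0 + 1000) = 961.5/978.0 = 0.983129
f = 0.983129^(1/0.0101) = exp(ln(0.983129)/0.0101) = exp(-0.01702/0.0101)
f = exp(-1.6847) = 0.1855

0.19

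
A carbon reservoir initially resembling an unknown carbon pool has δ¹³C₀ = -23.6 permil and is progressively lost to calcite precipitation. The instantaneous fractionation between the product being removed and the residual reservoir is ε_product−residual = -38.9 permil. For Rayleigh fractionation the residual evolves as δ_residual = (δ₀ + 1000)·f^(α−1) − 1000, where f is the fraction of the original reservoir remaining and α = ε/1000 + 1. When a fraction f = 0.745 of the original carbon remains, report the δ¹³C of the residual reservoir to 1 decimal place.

Rayleigh residual: δ_res = (δ₀ + 1000)·f^(α−1) − 1000
α = ε/1000 + 1 = 0.96110, so α − 1 = -0.03890
f^(α−1) = 0.745^(-0.03890) = 1.011517
δ_res = (-23.6 + 1000) × 1.011517 − 1000 = 987.645 − 1000 = -12.35 permil

-12.4 permil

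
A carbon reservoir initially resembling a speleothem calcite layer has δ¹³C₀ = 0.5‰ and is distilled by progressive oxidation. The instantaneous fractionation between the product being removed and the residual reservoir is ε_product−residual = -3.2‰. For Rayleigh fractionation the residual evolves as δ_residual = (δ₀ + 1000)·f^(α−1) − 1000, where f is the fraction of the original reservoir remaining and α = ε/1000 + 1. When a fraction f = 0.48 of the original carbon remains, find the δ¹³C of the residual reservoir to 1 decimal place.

2.9‰

Rayleigh residual: δ_res = (δ₀ + 1000)·f^(α−1) − 1000
α = ε/1000 + 1 = 0.99680, so α − 1 = -0.00320
f^(α−1) = 0.48^(-0.00320) = 1.002351
δ_res = (0.5 + 1000) × 1.002351 − 1000 = 1002.853 − 1000 = 2.85‰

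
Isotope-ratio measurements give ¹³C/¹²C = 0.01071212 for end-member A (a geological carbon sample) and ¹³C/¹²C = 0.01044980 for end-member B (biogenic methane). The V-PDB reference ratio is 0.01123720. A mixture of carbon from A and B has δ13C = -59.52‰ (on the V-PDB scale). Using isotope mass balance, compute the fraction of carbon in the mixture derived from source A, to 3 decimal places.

0.452

δ_A = (0.01071212/0.01123720 − 1)×1000 = (0.953273 − 1)×1000 = -46.727‰
δ_B = (0.01044980/0.01123720 − 1)×1000 = (0.929929 − 1)×1000 = -70.071‰
f_A = (δ_mix − δ_B)/(δ_A − δ_B) = (-59.52 − (-70.071))/(-46.727 − (-70.071))
f_A = 10.551 / 23.344 = 0.4520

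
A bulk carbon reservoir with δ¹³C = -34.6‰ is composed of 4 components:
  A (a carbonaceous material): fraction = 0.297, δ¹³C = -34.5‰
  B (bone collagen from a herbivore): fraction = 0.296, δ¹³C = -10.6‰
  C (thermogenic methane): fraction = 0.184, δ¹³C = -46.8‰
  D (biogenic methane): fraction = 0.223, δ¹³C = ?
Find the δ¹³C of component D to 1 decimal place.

-56.5‰

Isotope mass balance: δ_bulk = Σ fᵢ·δᵢ.
-34.6 = 0.297×(-34.5) + 0.296×(-10.6) + 0.184×(-46.8) + 0.223×δ_D
0.223·δ_D = -34.6 − (-21.995) = -12.605
δ_D = -12.605 / 0.223 = -56.52‰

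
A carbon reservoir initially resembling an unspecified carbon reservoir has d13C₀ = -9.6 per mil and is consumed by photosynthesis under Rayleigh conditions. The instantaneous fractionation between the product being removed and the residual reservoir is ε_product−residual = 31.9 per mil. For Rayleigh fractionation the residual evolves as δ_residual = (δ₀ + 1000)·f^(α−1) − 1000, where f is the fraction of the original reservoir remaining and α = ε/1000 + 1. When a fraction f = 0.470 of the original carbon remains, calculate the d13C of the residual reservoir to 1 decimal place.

-33.2 per mil

Rayleigh residual: δ_res = (δ₀ + 1000)·f^(α−1) − 1000
α = ε/1000 + 1 = 1.03190, so α − 1 = 0.03190
f^(α−1) = 0.470^(0.03190) = 0.976203
δ_res = (-9.6 + 1000) × 0.976203 − 1000 = 966.831 − 1000 = -33.17 per mil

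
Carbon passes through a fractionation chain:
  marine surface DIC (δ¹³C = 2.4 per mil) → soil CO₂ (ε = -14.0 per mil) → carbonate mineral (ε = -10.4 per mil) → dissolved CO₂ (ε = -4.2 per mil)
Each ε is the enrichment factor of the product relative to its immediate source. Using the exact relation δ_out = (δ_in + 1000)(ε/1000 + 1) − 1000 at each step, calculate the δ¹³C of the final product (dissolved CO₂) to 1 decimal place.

step 1: δ = (2.40 + 1000)·(-14.0/1000 + 1) − 1000 = -11.63 per mil
step 2: δ = (-11.63 + 1000)·(-10.4/1000 + 1) − 1000 = -21.91 per mil
step 3: δ = (-21.91 + 1000)·(-4.2/1000 + 1) − 1000 = -26.02 per mil

-26.0 per mil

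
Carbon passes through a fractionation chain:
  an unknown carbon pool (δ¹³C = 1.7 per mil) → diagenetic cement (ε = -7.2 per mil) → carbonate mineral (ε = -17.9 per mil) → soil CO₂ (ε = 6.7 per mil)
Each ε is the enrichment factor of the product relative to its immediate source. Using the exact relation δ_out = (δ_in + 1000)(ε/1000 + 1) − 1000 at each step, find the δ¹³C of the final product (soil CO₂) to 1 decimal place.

step 1: δ = (1.70 + 1000)·(-7.2/1000 + 1) − 1000 = -5.51 per mil
step 2: δ = (-5.51 + 1000)·(-17.9/1000 + 1) − 1000 = -23.31 per mil
step 3: δ = (-23.31 + 1000)·(6.7/1000 + 1) − 1000 = -16.77 per mil

-16.8 per mil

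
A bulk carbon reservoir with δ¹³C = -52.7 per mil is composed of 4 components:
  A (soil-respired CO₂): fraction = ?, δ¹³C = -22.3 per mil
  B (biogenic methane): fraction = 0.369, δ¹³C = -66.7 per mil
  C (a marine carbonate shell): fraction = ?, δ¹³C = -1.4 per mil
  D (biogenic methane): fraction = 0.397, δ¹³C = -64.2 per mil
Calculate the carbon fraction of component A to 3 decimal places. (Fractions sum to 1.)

Let f_A and f_C be the unknown fractions; fractions sum to 1 so f_A + f_C = 0.234.
Mass balance: Σ fᵢ·δᵢ = δ_bulk ⇒ f_A·(-22.3) + f_C·(-1.4) = -52.7 − (-50.100) = -2.600
Substitute f_C = 0.234 − f_A:
f_A·(-22.3 − -1.4) = -2.600 − 0.234×(-1.4) = -2.273
f_A = -2.273 / -20.9 = 0.1087

0.109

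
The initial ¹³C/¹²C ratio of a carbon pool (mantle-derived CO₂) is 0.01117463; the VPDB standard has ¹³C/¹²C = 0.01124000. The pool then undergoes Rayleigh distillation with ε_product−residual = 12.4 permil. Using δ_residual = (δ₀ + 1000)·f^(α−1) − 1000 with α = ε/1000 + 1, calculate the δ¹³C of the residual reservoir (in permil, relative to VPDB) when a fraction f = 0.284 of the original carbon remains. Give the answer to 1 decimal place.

-21.2 permil

δ₀ = (0.01117463/0.01124000 − 1)×1000 = (0.994184 − 1)×1000 = -5.816 permil
α − 1 = ε/1000 = 0.0124
f^(α−1) = 0.284^(0.0124) = 0.984512
δ_res = (-5.816 + 1000) × 0.984512 − 1000 = 978.787 − 1000 = -21.21 permil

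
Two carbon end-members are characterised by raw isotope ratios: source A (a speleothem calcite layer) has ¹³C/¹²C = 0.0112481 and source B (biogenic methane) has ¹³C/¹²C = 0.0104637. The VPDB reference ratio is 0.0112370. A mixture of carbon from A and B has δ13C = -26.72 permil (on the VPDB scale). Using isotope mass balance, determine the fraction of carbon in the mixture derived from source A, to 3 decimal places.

δ_A = (0.0112481/0.0112370 − 1)×1000 = (1.000988 − 1)×1000 = 0.988 permil
δ_B = (0.0104637/0.0112370 − 1)×1000 = (0.931183 − 1)×1000 = -68.817 permil
f_A = (δ_mix − δ_B)/(δ_A − δ_B) = (-26.72 − (-68.817))/(0.988 − (-68.817))
f_A = 42.097 / 69.805 = 0.6031

0.603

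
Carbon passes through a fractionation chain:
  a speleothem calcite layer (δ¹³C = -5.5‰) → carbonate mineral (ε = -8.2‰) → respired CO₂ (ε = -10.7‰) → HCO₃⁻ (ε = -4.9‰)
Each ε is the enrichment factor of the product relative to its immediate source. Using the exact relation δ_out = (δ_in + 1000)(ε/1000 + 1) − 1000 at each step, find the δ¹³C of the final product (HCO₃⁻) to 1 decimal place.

step 1: δ = (-5.50 + 1000)·(-8.2/1000 + 1) − 1000 = -13.65‰
step 2: δ = (-13.65 + 1000)·(-10.7/1000 + 1) − 1000 = -24.21‰
step 3: δ = (-24.21 + 1000)·(-4.9/1000 + 1) − 1000 = -28.99‰

-29.0‰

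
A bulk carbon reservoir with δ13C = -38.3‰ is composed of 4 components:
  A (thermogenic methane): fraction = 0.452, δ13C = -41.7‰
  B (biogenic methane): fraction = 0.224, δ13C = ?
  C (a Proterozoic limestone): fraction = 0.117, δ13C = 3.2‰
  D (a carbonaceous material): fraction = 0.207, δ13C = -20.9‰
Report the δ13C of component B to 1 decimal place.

Isotope mass balance: δ_bulk = Σ fᵢ·δᵢ.
-38.3 = 0.452×(-41.7) + 0.224×δ_B + 0.117×(3.2) + 0.207×(-20.9)
0.224·δ_B = -38.3 − (-22.800) = -15.500
δ_B = -15.500 / 0.224 = -69.20‰

-69.2‰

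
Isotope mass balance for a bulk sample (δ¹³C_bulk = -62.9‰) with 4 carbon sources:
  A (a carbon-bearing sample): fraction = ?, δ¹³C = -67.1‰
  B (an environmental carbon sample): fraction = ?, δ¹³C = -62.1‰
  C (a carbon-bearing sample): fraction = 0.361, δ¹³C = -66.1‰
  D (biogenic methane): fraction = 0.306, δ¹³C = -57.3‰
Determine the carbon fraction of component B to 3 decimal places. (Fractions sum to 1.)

0.168

Let f_B and f_A be the unknown fractions; fractions sum to 1 so f_B + f_A = 0.333.
Mass balance: Σ fᵢ·δᵢ = δ_bulk ⇒ f_B·(-62.1) + f_A·(-67.1) = -62.9 − (-41.396) = -21.504
Substitute f_A = 0.333 − f_B:
f_B·(-62.1 − -67.1) = -21.504 − 0.333×(-67.1) = 0.840
f_B = 0.840 / 5.0 = 0.1680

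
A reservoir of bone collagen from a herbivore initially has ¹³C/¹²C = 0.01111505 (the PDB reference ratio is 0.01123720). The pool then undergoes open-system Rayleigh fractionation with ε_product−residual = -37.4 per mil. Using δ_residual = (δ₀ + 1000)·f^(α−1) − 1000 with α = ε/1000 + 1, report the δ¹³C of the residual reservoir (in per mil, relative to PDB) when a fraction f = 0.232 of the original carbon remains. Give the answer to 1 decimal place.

44.7 per mil

δ₀ = (0.01111505/0.01123720 − 1)×1000 = (0.989130 − 1)×1000 = -10.870 per mil
α − 1 = ε/1000 = -0.0374
f^(α−1) = 0.232^(-0.0374) = 1.056163
δ_res = (-10.870 + 1000) × 1.056163 − 1000 = 1044.682 − 1000 = 44.68 per mil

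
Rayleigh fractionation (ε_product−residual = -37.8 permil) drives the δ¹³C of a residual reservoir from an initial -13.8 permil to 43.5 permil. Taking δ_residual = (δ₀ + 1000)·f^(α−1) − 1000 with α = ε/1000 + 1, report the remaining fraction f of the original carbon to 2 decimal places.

0.22

α − 1 = ε/1000 = -0.0378
(δ_res + 1000)/(δ₀ + 1000) = (43.5 + 1000)/(-13.8 + 1000) = 1043.5/986.2 = 1.058102
f = 1.058102^(1/-0.0378) = exp(ln(1.058102)/-0.0378) = exp(0.05648/-0.0378)
f = exp(-1.4941) = 0.2245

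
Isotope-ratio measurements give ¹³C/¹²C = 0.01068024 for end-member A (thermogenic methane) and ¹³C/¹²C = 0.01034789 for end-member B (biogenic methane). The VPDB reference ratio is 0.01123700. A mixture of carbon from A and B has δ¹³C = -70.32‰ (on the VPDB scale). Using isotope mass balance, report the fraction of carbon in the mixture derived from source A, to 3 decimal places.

0.298

δ_A = (0.01068024/0.01123700 − 1)×1000 = (0.950453 − 1)×1000 = -49.547‰
δ_B = (0.01034789/0.01123700 − 1)×1000 = (0.920877 − 1)×1000 = -79.123‰
f_A = (δ_mix − δ_B)/(δ_A − δ_B) = (-70.32 − (-79.123))/(-49.547 − (-79.123))
f_A = 8.803 / 29.576 = 0.2977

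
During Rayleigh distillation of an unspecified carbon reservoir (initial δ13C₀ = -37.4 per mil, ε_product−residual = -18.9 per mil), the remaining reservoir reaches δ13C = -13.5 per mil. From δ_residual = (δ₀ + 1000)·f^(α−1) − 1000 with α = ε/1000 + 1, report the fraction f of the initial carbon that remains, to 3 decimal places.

α − 1 = ε/1000 = -0.0189
(δ_res + 1000)/(δ₀ + 1000) = (-13.5 + 1000)/(-37.4 + 1000) = 986.5/962.6 = 1.024829
f = 1.024829^(1/-0.0189) = exp(ln(1.024829)/-0.0189) = exp(0.02453/-0.0189)
f = exp(-1.2976) = 0.2732

0.273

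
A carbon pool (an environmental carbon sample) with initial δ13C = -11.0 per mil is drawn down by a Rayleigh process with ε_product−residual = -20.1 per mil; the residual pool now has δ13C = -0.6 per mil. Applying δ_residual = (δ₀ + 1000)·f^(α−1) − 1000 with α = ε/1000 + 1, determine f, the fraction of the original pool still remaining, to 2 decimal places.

α − 1 = ε/1000 = -0.0201
(δ_res + 1000)/(δ₀ + 1000) = (-0.6 + 1000)/(-11.0 + 1000) = 999.4/989.0 = 1.010516
f = 1.010516^(1/-0.0201) = exp(ln(1.010516)/-0.0201) = exp(0.01046/-0.0201)
f = exp(-0.5204) = 0.5943

0.59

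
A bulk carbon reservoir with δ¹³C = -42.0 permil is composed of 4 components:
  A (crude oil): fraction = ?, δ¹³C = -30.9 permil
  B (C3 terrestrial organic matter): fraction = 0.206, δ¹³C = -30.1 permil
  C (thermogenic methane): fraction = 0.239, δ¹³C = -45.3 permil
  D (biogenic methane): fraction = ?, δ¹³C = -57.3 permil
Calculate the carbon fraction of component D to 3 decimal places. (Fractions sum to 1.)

0.296

Let f_D and f_A be the unknown fractions; fractions sum to 1 so f_D + f_A = 0.555.
Mass balance: Σ fᵢ·δᵢ = δ_bulk ⇒ f_D·(-57.3) + f_A·(-30.9) = -42.0 − (-17.027) = -24.973
Substitute f_A = 0.555 − f_D:
f_D·(-57.3 − -30.9) = -24.973 − 0.555×(-30.9) = -7.823
f_D = -7.823 / -26.4 = 0.2963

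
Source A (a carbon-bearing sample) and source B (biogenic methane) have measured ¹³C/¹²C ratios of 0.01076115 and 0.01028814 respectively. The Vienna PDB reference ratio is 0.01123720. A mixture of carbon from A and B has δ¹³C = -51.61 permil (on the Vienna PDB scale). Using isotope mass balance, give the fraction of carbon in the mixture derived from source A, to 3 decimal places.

δ_A = (0.01076115/0.01123720 − 1)×1000 = (0.957636 − 1)×1000 = -42.364 permil
δ_B = (0.01028814/0.01123720 − 1)×1000 = (0.915543 − 1)×1000 = -84.457 permil
f_A = (δ_mix − δ_B)/(δ_A − δ_B) = (-51.61 − (-84.457))/(-42.364 − (-84.457))
f_A = 32.847 / 42.093 = 0.7803

0.780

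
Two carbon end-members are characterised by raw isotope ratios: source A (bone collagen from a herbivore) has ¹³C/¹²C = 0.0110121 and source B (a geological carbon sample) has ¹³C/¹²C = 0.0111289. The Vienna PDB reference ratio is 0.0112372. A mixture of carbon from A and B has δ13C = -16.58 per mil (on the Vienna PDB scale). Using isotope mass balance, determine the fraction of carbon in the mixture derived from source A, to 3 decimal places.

0.668

δ_A = (0.0110121/0.0112372 − 1)×1000 = (0.979968 − 1)×1000 = -20.032 per mil
δ_B = (0.0111289/0.0112372 − 1)×1000 = (0.990362 − 1)×1000 = -9.638 per mil
f_A = (δ_mix − δ_B)/(δ_A − δ_B) = (-16.58 − (-9.638))/(-20.032 − (-9.638))
f_A = -6.942 / -10.394 = 0.6679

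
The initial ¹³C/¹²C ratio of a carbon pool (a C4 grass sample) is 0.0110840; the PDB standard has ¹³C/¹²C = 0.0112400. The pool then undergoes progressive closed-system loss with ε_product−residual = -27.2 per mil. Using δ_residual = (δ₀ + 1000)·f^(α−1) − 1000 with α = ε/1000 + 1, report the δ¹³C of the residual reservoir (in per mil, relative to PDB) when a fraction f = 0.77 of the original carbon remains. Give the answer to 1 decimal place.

δ₀ = (0.0110840/0.0112400 − 1)×1000 = (0.986121 − 1)×1000 = -13.879 per mil
α − 1 = ε/1000 = -0.0272
f^(α−1) = 0.77^(-0.0272) = 1.007134
δ_res = (-13.879 + 1000) × 1.007134 − 1000 = 993.156 − 1000 = -6.84 per mil

-6.8 per mil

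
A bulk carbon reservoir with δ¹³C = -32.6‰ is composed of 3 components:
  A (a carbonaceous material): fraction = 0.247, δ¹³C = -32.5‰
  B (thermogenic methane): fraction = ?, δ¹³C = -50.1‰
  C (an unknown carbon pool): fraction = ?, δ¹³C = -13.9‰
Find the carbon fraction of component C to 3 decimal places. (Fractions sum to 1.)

0.363

Let f_C and f_B be the unknown fractions; fractions sum to 1 so f_C + f_B = 0.753.
Mass balance: Σ fᵢ·δᵢ = δ_bulk ⇒ f_C·(-13.9) + f_B·(-50.1) = -32.6 − (-8.027) = -24.573
Substitute f_B = 0.753 − f_C:
f_C·(-13.9 − -50.1) = -24.573 − 0.753×(-50.1) = 13.153
f_C = 13.153 / 36.2 = 0.3633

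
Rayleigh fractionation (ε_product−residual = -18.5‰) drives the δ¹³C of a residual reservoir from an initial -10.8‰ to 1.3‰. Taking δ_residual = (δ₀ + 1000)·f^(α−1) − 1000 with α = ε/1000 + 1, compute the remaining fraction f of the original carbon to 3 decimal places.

α − 1 = ε/1000 = -0.0185
(δ_res + 1000)/(δ₀ + 1000) = (1.3 + 1000)/(-10.8 + 1000) = 1001.3/989.2 = 1.012232
f = 1.012232^(1/-0.0185) = exp(ln(1.012232)/-0.0185) = exp(0.01216/-0.0185)
f = exp(-0.6572) = 0.5183

0.518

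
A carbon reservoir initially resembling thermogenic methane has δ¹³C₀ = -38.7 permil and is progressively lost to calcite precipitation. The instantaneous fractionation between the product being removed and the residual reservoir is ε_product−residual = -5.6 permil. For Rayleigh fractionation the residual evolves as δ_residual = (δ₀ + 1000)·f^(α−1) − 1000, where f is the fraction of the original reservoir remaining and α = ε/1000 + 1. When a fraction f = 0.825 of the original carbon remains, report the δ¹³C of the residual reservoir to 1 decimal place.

Rayleigh residual: δ_res = (δ₀ + 1000)·f^(α−1) − 1000
α = ε/1000 + 1 = 0.99440, so α − 1 = -0.00560
f^(α−1) = 0.825^(-0.00560) = 1.001078
δ_res = (-38.7 + 1000) × 1.001078 − 1000 = 962.336 − 1000 = -37.66 permil

-37.7 permil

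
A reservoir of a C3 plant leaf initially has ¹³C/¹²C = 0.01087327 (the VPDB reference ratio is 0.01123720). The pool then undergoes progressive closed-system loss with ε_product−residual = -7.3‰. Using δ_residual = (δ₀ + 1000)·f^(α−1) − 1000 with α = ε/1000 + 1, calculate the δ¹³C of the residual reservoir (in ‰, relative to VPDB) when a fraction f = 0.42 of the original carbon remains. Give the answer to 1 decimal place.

δ₀ = (0.01087327/0.01123720 − 1)×1000 = (0.967614 − 1)×1000 = -32.386‰
α − 1 = ε/1000 = -0.0073
f^(α−1) = 0.42^(-0.0073) = 1.006353
δ_res = (-32.386 + 1000) × 1.006353 − 1000 = 973.761 − 1000 = -26.24‰

-26.2‰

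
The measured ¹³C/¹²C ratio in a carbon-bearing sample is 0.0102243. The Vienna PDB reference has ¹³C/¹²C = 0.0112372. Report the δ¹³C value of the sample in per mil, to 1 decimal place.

-90.1 per mil

δ¹³C = (R_sample / R_standard − 1) × 1000
R_sample / R_standard = 0.0102243 / 0.0112372 = 0.909862
δ¹³C = (0.909862 − 1) × 1000 = -90.14 per mil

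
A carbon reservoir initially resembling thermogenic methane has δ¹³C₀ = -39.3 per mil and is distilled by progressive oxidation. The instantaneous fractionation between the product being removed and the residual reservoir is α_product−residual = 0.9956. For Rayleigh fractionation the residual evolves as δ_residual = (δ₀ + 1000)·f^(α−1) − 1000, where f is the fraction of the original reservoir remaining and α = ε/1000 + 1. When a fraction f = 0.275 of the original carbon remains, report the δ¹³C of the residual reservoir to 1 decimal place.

-33.8 per mil

Rayleigh residual: δ_res = (δ₀ + 1000)·f^(α−1) − 1000
α − 1 = -0.00440
f^(α−1) = 0.275^(-0.00440) = 1.005696
δ_res = (-39.3 + 1000) × 1.005696 − 1000 = 966.173 − 1000 = -33.83 per mil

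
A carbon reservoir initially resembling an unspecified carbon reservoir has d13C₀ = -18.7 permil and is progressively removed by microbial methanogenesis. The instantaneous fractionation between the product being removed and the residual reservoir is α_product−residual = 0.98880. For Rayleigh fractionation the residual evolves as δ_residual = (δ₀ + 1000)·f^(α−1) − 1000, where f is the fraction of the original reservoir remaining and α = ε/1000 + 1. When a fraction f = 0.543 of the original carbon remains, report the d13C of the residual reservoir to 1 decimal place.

Rayleigh residual: δ_res = (δ₀ + 1000)·f^(α−1) − 1000
α − 1 = -0.01120
f^(α−1) = 0.543^(-0.01120) = 1.006863
δ_res = (-18.7 + 1000) × 1.006863 − 1000 = 988.034 − 1000 = -11.97 permil

-12.0 permil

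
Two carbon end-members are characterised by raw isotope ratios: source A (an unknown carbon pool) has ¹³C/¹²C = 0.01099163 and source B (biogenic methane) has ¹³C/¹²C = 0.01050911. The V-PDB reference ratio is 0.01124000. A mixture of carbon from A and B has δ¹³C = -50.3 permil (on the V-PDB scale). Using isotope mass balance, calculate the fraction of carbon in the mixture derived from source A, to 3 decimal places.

0.343

δ_A = (0.01099163/0.01124000 − 1)×1000 = (0.977903 − 1)×1000 = -22.097 permil
δ_B = (0.01050911/0.01124000 − 1)×1000 = (0.934974 − 1)×1000 = -65.026 permil
f_A = (δ_mix − δ_B)/(δ_A − δ_B) = (-50.3 − (-65.026))/(-22.097 − (-65.026))
f_A = 14.726 / 42.929 = 0.3430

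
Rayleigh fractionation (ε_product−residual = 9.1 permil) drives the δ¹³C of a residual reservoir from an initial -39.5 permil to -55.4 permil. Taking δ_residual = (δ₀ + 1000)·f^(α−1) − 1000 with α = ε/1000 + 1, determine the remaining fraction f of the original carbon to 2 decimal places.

0.16

α − 1 = ε/1000 = 0.0091
(δ_res + 1000)/(δ₀ + 1000) = (-55.4 + 1000)/(-39.5 + 1000) = 944.6/960.5 = 0.983446
f = 0.983446^(1/0.0091) = exp(ln(0.983446)/0.0091) = exp(-0.01669/0.0091)
f = exp(-1.8343) = 0.1597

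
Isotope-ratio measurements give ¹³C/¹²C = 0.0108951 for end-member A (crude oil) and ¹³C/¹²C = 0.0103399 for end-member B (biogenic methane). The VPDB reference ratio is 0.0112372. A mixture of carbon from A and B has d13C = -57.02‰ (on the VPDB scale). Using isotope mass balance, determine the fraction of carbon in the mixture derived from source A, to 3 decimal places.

0.462

δ_A = (0.0108951/0.0112372 − 1)×1000 = (0.969556 − 1)×1000 = -30.444‰
δ_B = (0.0103399/0.0112372 − 1)×1000 = (0.920149 − 1)×1000 = -79.851‰
f_A = (δ_mix − δ_B)/(δ_A − δ_B) = (-57.02 − (-79.851))/(-30.444 − (-79.851))
f_A = 22.831 / 49.407 = 0.4621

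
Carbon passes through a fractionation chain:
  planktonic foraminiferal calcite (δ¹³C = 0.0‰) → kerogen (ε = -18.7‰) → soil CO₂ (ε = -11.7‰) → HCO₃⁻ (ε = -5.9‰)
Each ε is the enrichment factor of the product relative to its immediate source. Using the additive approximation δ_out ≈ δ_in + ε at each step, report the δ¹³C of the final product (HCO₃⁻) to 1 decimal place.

-36.3‰

step 1: δ ≈ 0.0 + (-18.7) = -18.7‰
step 2: δ ≈ -18.7 + (-11.7) = -30.4‰
step 3: δ ≈ -30.4 + (-5.9) = -36.3‰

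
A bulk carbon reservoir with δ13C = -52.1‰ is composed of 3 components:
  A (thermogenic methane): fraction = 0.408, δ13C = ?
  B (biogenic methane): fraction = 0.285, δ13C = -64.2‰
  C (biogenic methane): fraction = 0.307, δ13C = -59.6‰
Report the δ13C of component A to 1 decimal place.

Isotope mass balance: δ_bulk = Σ fᵢ·δᵢ.
-52.1 = 0.408×δ_A + 0.285×(-64.2) + 0.307×(-59.6)
0.408·δ_A = -52.1 − (-36.594) = -15.506
δ_A = -15.506 / 0.408 = -38.00‰

-38.0‰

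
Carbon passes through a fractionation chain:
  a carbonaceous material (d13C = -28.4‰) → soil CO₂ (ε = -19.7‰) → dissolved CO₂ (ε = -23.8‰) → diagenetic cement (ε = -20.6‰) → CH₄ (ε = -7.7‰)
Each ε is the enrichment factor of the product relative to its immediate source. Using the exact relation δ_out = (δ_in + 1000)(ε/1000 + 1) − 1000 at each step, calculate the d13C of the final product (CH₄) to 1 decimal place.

step 1: δ = (-28.40 + 1000)·(-19.7/1000 + 1) − 1000 = -47.54‰
step 2: δ = (-47.54 + 1000)·(-23.8/1000 + 1) − 1000 = -70.21‰
step 3: δ = (-70.21 + 1000)·(-20.6/1000 + 1) − 1000 = -89.36‰
step 4: δ = (-89.36 + 1000)·(-7.7/1000 + 1) − 1000 = -96.37‰

-96.4‰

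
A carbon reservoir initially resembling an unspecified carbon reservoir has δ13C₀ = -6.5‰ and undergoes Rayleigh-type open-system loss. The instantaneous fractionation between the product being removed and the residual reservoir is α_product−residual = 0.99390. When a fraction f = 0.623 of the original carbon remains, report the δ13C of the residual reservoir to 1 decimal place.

Rayleigh residual: δ_res = (δ₀ + 1000)·f^(α−1) − 1000
α − 1 = -0.00610
f^(α−1) = 0.623^(-0.00610) = 1.002891
δ_res = (-6.5 + 1000) × 1.002891 − 1000 = 996.372 − 1000 = -3.63‰

-3.6‰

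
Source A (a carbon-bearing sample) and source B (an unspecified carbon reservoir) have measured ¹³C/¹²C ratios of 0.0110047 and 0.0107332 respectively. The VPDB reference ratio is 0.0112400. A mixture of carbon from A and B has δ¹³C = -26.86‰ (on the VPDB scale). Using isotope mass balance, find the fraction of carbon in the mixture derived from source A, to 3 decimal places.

0.755

δ_A = (0.0110047/0.0112400 − 1)×1000 = (0.979066 − 1)×1000 = -20.934‰
δ_B = (0.0107332/0.0112400 − 1)×1000 = (0.954911 − 1)×1000 = -45.089‰
f_A = (δ_mix − δ_B)/(δ_A − δ_B) = (-26.86 − (-45.089))/(-20.934 − (-45.089))
f_A = 18.229 / 24.155 = 0.7547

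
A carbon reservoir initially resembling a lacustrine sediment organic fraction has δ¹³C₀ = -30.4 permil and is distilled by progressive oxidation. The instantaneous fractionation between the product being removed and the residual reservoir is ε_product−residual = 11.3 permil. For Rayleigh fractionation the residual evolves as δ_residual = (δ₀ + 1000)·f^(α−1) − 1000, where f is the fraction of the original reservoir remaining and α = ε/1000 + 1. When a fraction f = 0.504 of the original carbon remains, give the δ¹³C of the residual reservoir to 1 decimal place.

-37.9 permil

Rayleigh residual: δ_res = (δ₀ + 1000)·f^(α−1) − 1000
α = ε/1000 + 1 = 1.01130, so α − 1 = 0.01130
f^(α−1) = 0.504^(0.01130) = 0.992287
δ_res = (-30.4 + 1000) × 0.992287 − 1000 = 962.122 − 1000 = -37.88 permil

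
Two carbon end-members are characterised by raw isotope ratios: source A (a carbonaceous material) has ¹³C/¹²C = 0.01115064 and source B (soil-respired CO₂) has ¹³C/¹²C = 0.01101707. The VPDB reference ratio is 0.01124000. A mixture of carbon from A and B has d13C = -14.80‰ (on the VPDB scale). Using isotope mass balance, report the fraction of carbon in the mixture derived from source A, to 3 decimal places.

0.424

δ_A = (0.01115064/0.01124000 − 1)×1000 = (0.992050 − 1)×1000 = -7.950‰
δ_B = (0.01101707/0.01124000 − 1)×1000 = (0.980166 − 1)×1000 = -19.834‰
f_A = (δ_mix − δ_B)/(δ_A − δ_B) = (-14.80 − (-19.834))/(-7.950 − (-19.834))
f_A = 5.034 / 11.883 = 0.4236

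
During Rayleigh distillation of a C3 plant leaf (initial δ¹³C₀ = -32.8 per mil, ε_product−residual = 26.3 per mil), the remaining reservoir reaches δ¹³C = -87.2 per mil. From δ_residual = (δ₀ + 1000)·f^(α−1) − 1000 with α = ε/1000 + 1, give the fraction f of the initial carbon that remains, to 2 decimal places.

α − 1 = ε/1000 = 0.0263
(δ_res + 1000)/(δ₀ + 1000) = (-87.2 + 1000)/(-32.8 + 1000) = 912.8/967.2 = 0.943755
f = 0.943755^(1/0.0263) = exp(ln(0.943755)/0.0263) = exp(-0.05789/0.0263)
f = exp(-2.2011) = 0.1107

0.11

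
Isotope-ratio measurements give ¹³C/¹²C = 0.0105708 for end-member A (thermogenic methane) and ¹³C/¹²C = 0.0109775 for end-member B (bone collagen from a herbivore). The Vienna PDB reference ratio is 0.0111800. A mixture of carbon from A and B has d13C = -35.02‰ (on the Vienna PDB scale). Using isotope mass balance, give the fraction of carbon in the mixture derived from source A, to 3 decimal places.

δ_A = (0.0105708/0.0111800 − 1)×1000 = (0.945510 − 1)×1000 = -54.490‰
δ_B = (0.0109775/0.0111800 − 1)×1000 = (0.981887 − 1)×1000 = -18.113‰
f_A = (δ_mix − δ_B)/(δ_A − δ_B) = (-35.02 − (-18.113))/(-54.490 − (-18.113))
f_A = -16.907 / -36.377 = 0.4648

0.465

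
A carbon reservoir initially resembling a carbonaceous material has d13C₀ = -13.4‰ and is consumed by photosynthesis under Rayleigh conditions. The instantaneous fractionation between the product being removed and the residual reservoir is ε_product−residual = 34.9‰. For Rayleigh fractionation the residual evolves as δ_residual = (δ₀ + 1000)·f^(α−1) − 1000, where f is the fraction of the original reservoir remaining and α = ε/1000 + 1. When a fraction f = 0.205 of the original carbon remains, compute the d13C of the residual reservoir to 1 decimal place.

-66.5‰

Rayleigh residual: δ_res = (δ₀ + 1000)·f^(α−1) − 1000
α = ε/1000 + 1 = 1.03490, so α − 1 = 0.03490
f^(α−1) = 0.205^(0.03490) = 0.946194
δ_res = (-13.4 + 1000) × 0.946194 − 1000 = 933.515 − 1000 = -66.48‰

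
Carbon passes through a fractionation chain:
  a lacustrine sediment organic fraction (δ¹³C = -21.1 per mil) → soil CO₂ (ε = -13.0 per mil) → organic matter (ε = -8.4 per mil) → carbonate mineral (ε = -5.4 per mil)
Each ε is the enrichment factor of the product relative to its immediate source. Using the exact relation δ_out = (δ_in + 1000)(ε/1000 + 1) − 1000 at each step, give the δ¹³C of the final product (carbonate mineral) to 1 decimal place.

step 1: δ = (-21.10 + 1000)·(-13.0/1000 + 1) − 1000 = -33.83 per mil
step 2: δ = (-33.83 + 1000)·(-8.4/1000 + 1) − 1000 = -41.94 per mil
step 3: δ = (-41.94 + 1000)·(-5.4/1000 + 1) − 1000 = -47.12 per mil

-47.1 per mil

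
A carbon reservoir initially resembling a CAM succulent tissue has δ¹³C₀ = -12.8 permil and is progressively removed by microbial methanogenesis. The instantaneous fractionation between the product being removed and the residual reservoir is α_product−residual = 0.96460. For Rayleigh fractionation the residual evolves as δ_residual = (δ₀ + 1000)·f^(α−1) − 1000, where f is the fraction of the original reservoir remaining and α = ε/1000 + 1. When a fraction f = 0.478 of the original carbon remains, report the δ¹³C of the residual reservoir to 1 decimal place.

13.3 permil

Rayleigh residual: δ_res = (δ₀ + 1000)·f^(α−1) − 1000
α − 1 = -0.03540
f^(α−1) = 0.478^(-0.03540) = 1.026475
δ_res = (-12.8 + 1000) × 1.026475 − 1000 = 1013.336 − 1000 = 13.34 permil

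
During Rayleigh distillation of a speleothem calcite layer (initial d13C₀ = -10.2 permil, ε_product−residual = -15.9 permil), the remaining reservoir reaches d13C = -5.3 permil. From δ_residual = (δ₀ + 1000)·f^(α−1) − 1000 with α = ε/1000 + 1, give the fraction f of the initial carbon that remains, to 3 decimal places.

α − 1 = ε/1000 = -0.0159
(δ_res + 1000)/(δ₀ + 1000) = (-5.3 + 1000)/(-10.2 + 1000) = 994.7/989.8 = 1.004950
f = 1.004950^(1/-0.0159) = exp(ln(1.004950)/-0.0159) = exp(0.00494/-0.0159)
f = exp(-0.3106) = 0.7330

0.733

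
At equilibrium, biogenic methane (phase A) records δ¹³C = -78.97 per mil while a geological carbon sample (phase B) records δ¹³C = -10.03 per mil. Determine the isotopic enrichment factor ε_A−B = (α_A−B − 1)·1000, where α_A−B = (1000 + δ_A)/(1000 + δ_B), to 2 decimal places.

-69.64 per mil

α_A−B = (1000 + -78.97) / (1000 + -10.03) = 921.03 / 989.97 = 0.930362
ε_A−B = (0.930362 − 1) × 1000 = -69.638 per mil
(The approximation ε ≈ δ_A − δ_B would give -68.94 per mil.)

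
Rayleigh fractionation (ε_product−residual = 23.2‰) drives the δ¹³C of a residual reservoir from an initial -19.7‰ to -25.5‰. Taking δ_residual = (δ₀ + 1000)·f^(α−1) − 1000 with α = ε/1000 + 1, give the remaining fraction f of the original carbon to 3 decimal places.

α − 1 = ε/1000 = 0.0232
(δ_res + 1000)/(δ₀ + 1000) = (-25.5 + 1000)/(-19.7 + 1000) = 974.5/980.3 = 0.994083
f = 0.994083^(1/0.0232) = exp(ln(0.994083)/0.0232) = exp(-0.00593/0.0232)
f = exp(-0.2558) = 0.7743

0.774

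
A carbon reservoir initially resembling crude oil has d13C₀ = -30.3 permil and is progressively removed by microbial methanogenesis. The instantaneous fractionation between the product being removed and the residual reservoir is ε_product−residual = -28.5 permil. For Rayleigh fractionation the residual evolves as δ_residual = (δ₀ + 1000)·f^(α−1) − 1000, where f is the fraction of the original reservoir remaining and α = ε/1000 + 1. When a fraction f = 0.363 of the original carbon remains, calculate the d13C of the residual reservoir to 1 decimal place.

Rayleigh residual: δ_res = (δ₀ + 1000)·f^(α−1) − 1000
α = ε/1000 + 1 = 0.97150, so α − 1 = -0.02850
f^(α−1) = 0.363^(-0.02850) = 1.029302
δ_res = (-30.3 + 1000) × 1.029302 − 1000 = 998.114 − 1000 = -1.89 permil

-1.9 permil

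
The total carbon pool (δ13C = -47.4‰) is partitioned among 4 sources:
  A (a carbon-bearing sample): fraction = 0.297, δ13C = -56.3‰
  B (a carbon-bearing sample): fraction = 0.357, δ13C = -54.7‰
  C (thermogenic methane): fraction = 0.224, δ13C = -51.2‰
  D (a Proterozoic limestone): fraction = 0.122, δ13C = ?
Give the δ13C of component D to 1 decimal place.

2.6‰

Isotope mass balance: δ_bulk = Σ fᵢ·δᵢ.
-47.4 = 0.297×(-56.3) + 0.357×(-54.7) + 0.224×(-51.2) + 0.122×δ_D
0.122·δ_D = -47.4 − (-47.718) = 0.318
δ_D = 0.318 / 0.122 = 2.60‰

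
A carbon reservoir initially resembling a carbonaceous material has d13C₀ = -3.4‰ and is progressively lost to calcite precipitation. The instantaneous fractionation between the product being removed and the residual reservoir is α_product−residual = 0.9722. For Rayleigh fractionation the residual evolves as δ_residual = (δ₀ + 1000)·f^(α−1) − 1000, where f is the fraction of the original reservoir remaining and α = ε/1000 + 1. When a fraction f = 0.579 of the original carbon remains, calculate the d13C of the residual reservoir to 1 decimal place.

11.9‰

Rayleigh residual: δ_res = (δ₀ + 1000)·f^(α−1) − 1000
α − 1 = -0.02780
f^(α−1) = 0.579^(-0.02780) = 1.015307
δ_res = (-3.4 + 1000) × 1.015307 − 1000 = 1011.855 − 1000 = 11.86‰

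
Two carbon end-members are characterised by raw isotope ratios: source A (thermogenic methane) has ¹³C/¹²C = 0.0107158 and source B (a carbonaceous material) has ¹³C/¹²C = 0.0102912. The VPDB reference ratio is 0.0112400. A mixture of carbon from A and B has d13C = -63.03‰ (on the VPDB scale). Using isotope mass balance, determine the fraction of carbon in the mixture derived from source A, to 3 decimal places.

0.566

δ_A = (0.0107158/0.0112400 − 1)×1000 = (0.953363 − 1)×1000 = -46.637‰
δ_B = (0.0102912/0.0112400 − 1)×1000 = (0.915587 − 1)×1000 = -84.413‰
f_A = (δ_mix − δ_B)/(δ_A − δ_B) = (-63.03 − (-84.413))/(-46.637 − (-84.413))
f_A = 21.383 / 37.776 = 0.5660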